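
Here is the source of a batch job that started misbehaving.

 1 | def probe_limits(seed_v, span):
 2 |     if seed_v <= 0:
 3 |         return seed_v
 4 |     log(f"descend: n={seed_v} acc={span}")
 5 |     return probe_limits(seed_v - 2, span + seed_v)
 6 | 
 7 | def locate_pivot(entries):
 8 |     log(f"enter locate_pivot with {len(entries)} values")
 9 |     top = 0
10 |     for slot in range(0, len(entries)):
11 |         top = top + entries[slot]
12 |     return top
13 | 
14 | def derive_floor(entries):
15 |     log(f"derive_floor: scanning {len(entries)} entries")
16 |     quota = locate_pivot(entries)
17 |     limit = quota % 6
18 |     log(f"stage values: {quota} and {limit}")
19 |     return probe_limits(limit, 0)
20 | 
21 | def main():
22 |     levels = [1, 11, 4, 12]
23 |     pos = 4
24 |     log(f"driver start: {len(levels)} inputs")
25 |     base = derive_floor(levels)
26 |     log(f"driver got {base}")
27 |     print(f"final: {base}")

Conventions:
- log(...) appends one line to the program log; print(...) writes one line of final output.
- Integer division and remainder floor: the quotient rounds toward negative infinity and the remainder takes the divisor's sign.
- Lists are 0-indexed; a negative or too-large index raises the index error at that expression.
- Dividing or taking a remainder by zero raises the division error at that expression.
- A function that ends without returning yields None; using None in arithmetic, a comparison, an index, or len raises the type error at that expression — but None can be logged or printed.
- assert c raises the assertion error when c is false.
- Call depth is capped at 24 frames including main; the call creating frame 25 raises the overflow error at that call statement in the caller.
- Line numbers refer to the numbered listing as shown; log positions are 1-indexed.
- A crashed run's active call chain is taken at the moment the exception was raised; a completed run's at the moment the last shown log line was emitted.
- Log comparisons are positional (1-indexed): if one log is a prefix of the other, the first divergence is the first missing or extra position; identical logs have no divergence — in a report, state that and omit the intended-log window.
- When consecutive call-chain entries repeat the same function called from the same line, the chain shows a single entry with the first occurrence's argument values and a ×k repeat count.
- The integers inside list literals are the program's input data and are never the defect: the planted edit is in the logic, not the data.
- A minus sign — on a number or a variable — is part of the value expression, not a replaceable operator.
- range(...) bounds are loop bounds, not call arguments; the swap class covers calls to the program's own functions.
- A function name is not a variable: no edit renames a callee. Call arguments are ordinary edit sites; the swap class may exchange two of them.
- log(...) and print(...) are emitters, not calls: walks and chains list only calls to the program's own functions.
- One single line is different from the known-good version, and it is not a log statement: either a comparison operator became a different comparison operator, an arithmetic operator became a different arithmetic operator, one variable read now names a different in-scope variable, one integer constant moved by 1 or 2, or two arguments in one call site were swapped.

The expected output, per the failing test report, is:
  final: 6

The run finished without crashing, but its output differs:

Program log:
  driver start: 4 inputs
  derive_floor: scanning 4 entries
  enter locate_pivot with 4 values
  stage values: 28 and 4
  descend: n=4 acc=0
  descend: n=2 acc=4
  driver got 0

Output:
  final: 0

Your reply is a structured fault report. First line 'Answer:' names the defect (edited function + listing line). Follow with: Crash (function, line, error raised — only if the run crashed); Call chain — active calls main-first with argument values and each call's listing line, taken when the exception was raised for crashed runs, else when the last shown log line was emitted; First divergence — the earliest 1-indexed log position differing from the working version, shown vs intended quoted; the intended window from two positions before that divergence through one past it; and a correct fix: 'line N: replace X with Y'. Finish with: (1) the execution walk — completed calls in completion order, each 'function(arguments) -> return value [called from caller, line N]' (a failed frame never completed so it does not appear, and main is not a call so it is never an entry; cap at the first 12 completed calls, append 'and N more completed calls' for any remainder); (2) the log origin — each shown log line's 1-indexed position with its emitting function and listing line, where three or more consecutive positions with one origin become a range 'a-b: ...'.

Answer: the defect is in probe_limits at line 3.
Key observation: Position 7 is the first bad log line: 'driver got 0' should read 'driver got 6'.
Call chain: main.
First divergence: position 7; shown 'driver got 0' vs intended 'driver got 6'.
Intended log window:
  5: descend: n=4 acc=0
  6: descend: n=2 acc=4
  7: driver got 6
Execution walk:
  locate_pivot([1, 11, 4, 12]) -> 28  [called from derive_floor, line 16]
  probe_limits(0, 6) -> 0  [called from probe_limits, line 5]
  probe_limits(2, 4) -> 0  [called from probe_limits, line 5]
  probe_limits(4, 0) -> 0  [called from derive_floor, line 19]
  derive_floor([1, 11, 4, 12]) -> 0  [called from main, line 25]
Log origins:
  1: from main, line 24
  2: from derive_floor, line 15
  3: from locate_pivot, line 8
  4: from derive_floor, line 18
  5: from probe_limits, line 4
  6: from probe_limits, line 4
  7: from main, line 26
A correct fix: line 3: replace `seed_v` with `span`.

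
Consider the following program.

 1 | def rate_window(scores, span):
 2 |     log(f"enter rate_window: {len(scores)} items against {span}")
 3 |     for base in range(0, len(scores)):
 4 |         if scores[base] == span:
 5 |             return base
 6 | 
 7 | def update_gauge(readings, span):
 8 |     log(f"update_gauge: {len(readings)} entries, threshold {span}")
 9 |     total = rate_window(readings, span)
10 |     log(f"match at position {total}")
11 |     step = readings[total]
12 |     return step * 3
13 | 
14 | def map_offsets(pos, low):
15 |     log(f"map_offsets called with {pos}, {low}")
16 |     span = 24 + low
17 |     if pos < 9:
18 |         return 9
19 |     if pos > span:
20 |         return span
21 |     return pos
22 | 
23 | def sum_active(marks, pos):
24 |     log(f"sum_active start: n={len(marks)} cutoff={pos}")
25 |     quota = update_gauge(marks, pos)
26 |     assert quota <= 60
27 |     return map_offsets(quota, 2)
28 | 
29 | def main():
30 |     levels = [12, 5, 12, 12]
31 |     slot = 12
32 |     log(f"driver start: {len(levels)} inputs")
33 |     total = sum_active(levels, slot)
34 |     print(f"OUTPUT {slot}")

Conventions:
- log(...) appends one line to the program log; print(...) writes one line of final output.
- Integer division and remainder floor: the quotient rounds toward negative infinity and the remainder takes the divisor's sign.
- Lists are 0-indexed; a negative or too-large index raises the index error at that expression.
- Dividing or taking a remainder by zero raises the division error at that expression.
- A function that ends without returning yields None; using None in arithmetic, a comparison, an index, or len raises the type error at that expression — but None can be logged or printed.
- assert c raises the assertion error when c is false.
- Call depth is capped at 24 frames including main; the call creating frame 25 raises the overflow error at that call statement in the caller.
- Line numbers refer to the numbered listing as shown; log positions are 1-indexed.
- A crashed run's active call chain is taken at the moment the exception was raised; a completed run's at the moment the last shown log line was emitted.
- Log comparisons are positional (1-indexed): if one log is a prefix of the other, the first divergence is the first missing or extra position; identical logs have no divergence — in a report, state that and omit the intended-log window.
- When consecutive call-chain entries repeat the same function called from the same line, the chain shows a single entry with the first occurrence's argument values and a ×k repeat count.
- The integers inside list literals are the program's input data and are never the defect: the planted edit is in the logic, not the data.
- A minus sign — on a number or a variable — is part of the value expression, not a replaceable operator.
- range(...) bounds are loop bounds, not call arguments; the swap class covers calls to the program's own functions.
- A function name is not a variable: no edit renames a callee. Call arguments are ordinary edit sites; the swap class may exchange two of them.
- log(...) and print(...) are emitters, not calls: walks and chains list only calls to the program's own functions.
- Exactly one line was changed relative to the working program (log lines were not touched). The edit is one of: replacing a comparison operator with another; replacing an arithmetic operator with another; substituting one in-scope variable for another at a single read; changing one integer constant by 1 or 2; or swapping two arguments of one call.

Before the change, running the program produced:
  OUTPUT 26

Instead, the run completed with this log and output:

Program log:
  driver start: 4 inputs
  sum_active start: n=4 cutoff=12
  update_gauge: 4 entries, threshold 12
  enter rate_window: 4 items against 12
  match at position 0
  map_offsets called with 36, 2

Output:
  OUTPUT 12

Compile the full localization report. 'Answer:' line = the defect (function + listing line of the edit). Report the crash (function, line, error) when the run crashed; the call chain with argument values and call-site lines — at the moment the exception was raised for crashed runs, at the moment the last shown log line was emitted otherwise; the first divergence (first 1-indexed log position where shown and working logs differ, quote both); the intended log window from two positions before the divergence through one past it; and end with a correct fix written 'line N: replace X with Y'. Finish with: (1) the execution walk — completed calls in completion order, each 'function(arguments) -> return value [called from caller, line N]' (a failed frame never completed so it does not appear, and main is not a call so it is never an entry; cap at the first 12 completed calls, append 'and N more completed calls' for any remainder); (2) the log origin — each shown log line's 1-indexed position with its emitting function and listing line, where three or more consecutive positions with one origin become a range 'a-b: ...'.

Answer: the defect is in main at line 34.
Key observation: The logs agree in full; only the final output differs.
Call chain: main -> sum_active([12, 5, 12, 12], 12) (called at line 33) -> map_offsets(36, 2) (called at line 27).
First divergence: none (the log streams are identical).
Execution walk:
  rate_window([12, 5, 12, 12], 12) -> 0  [called from update_gauge, line 9]
  update_gauge([12, 5, 12, 12], 12) -> 36  [called from sum_active, line 25]
  map_offsets(36, 2) -> 26  [called from sum_active, line 27]
  sum_active([12, 5, 12, 12], 12) -> 26  [called from main, line 33]
Log origin:
  1: emitted by main (line 32)
  2: emitted by sum_active (line 24)
  3: emitted by update_gauge (line 8)
  4: emitted by rate_window (line 2)
  5: emitted by update_gauge (line 10)
  6: emitted by map_offsets (line 15)
A correct fix: line 34: replace `slot` with `total`.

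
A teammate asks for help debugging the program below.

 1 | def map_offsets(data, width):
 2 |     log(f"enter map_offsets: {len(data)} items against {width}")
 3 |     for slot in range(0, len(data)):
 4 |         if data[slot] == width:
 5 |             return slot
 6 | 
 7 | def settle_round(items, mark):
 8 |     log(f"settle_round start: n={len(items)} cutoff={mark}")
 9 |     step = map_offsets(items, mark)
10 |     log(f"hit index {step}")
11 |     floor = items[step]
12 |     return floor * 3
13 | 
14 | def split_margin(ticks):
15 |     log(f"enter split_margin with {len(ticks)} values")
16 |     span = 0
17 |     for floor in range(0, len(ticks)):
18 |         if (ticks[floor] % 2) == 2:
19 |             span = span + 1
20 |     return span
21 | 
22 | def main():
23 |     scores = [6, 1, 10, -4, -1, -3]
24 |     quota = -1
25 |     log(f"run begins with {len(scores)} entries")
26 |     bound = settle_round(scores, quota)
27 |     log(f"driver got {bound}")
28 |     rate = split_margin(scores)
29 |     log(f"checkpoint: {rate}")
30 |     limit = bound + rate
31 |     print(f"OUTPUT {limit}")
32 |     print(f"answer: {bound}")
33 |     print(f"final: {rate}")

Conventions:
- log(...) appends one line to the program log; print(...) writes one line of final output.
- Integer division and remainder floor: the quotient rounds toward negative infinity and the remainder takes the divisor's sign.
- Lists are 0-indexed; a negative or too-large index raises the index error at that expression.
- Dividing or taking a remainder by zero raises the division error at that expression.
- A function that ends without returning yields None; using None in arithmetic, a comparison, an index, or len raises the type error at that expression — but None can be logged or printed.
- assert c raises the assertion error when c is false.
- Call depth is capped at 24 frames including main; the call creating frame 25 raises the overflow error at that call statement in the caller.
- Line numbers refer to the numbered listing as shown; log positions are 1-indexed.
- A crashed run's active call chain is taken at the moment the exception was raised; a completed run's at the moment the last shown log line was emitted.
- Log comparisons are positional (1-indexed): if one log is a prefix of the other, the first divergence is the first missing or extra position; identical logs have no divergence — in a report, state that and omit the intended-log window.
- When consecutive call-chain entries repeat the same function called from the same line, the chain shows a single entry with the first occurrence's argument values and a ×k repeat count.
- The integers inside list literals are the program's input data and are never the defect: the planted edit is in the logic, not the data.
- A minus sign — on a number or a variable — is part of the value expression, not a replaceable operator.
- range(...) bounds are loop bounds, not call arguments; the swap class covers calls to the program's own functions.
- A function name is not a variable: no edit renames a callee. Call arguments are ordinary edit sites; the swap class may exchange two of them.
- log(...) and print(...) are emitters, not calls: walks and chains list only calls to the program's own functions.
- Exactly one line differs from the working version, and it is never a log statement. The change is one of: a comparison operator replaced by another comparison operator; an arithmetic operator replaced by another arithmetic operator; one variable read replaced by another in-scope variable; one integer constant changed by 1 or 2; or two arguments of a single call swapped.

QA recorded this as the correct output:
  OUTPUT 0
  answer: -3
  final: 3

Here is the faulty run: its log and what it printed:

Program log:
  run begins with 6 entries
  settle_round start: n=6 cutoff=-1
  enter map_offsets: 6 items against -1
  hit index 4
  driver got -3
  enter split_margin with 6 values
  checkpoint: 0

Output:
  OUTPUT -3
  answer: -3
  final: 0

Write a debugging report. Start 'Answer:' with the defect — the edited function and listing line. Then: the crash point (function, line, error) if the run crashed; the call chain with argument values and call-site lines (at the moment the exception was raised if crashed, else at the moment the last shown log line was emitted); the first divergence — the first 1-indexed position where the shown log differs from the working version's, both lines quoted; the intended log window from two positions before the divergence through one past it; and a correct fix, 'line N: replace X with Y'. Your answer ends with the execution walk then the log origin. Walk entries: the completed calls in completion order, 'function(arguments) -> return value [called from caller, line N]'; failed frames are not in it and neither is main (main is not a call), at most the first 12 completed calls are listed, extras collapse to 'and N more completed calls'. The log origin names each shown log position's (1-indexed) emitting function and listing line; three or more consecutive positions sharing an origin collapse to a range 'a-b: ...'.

Answer: the defect is in split_margin at line 18.
The tell: The log first diverges at position 7: the faulty run prints 'checkpoint: 0' where the working version prints 'checkpoint: 3'.
Call chain: main.
First divergence: position 7 — shown 'checkpoint: 0', intended 'checkpoint: 3'.
Intended log window:
  5: driver got -3
  6: enter split_margin with 6 values
  7: checkpoint: 3
Execution walk:
  map_offsets([6, 1, 10, -4, -1, -3], -1) -> 4  [called from settle_round, line 9]
  settle_round([6, 1, 10, -4, -1, -3], -1) -> -3  [called from main, line 26]
  split_margin([6, 1, 10, -4, -1, -3]) -> 0  [called from main, line 28]
Origin of each log line:
  1: emitted by main (line 25)
  2: emitted by settle_round (line 8)
  3: emitted by map_offsets (line 2)
  4: emitted by settle_round (line 10)
  5: emitted by main (line 27)
  6: emitted by split_margin (line 15)
  7: emitted by main (line 29)
A correct fix: line 18: replace `(ticks[floor] % 2) == 2` with `(ticks[floor] % 2) == 0`.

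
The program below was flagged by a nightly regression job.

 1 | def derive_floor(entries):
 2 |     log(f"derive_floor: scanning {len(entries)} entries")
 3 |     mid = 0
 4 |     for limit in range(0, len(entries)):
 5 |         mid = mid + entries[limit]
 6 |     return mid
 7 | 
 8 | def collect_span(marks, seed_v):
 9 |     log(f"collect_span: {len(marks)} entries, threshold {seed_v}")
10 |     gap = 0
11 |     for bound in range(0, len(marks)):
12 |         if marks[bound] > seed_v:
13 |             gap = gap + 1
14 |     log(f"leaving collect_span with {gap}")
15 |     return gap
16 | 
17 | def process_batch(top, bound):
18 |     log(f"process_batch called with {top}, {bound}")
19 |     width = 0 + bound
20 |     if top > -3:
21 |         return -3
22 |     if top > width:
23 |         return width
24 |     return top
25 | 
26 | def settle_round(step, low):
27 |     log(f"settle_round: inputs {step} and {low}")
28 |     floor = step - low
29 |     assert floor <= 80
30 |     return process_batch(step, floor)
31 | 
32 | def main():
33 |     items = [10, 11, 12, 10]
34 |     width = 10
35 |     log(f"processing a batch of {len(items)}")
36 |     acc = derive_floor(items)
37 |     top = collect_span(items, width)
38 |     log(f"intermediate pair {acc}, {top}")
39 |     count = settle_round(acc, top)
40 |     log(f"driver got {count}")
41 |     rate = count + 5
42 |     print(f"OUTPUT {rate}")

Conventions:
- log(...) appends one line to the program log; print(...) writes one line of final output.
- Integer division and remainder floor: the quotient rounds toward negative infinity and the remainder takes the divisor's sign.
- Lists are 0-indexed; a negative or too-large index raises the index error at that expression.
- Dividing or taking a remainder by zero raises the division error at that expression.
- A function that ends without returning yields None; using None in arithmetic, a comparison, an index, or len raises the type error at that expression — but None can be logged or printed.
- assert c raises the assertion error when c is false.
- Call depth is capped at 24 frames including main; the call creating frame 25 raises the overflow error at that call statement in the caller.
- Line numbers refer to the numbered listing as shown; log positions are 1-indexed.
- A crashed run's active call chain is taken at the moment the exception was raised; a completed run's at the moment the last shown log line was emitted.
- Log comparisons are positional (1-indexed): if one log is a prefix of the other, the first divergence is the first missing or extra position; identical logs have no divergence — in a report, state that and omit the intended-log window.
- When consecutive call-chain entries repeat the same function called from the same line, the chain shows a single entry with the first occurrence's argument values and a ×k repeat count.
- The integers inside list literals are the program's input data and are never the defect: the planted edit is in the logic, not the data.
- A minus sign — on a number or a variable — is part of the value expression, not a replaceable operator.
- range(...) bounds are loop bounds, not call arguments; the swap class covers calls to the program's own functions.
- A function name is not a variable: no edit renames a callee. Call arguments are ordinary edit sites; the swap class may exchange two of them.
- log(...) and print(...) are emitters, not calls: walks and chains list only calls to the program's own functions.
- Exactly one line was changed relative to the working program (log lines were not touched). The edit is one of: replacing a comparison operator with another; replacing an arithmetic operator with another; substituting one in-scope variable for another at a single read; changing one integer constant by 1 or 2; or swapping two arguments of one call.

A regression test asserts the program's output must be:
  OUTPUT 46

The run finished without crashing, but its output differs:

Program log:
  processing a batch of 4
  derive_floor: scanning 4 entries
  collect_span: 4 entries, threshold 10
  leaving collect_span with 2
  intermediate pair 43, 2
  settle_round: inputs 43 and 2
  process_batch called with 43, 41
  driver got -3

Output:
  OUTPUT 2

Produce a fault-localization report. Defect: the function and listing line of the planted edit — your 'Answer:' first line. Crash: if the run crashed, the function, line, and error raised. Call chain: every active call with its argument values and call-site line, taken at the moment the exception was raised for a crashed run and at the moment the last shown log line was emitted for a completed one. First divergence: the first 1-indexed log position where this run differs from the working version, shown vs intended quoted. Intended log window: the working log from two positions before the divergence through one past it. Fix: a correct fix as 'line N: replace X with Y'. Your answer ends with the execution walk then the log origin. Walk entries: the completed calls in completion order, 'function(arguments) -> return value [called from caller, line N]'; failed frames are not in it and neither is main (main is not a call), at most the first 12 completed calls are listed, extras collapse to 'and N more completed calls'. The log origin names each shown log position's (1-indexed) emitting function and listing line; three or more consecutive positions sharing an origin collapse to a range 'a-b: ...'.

Answer: the defect is in process_batch at line 20.
Key fact: Log line 8 is where behavior first shows: 'driver got -3' appears instead of 'driver got 41'.
Call chain: main.
First divergence: at position 8 the run shows 'driver got -3' where the working version logs 'driver got 41'.
Intended log window:
  6: settle_round: inputs 43 and 2
  7: process_batch called with 43, 41
  8: driver got 41
Execution walk:
  derive_floor([10, 11, 12, 10]) -> 43  [called from main, line 36]
  collect_span([10, 11, 12, 10], 10) -> 2  [called from main, line 37]
  process_batch(43, 41) -> -3  [called from settle_round, line 30]
  settle_round(43, 2) -> -3  [called from main, line 39]
Log origin:
  1: emitted by main (line 35)
  2: emitted by derive_floor (line 2)
  3: emitted by collect_span (line 9)
  4: emitted by collect_span (line 14)
  5: emitted by main (line 38)
  6: emitted by settle_round (line 27)
  7: emitted by process_batch (line 18)
  8: emitted by main (line 40)
A correct fix: line 20: replace `>` with `<`.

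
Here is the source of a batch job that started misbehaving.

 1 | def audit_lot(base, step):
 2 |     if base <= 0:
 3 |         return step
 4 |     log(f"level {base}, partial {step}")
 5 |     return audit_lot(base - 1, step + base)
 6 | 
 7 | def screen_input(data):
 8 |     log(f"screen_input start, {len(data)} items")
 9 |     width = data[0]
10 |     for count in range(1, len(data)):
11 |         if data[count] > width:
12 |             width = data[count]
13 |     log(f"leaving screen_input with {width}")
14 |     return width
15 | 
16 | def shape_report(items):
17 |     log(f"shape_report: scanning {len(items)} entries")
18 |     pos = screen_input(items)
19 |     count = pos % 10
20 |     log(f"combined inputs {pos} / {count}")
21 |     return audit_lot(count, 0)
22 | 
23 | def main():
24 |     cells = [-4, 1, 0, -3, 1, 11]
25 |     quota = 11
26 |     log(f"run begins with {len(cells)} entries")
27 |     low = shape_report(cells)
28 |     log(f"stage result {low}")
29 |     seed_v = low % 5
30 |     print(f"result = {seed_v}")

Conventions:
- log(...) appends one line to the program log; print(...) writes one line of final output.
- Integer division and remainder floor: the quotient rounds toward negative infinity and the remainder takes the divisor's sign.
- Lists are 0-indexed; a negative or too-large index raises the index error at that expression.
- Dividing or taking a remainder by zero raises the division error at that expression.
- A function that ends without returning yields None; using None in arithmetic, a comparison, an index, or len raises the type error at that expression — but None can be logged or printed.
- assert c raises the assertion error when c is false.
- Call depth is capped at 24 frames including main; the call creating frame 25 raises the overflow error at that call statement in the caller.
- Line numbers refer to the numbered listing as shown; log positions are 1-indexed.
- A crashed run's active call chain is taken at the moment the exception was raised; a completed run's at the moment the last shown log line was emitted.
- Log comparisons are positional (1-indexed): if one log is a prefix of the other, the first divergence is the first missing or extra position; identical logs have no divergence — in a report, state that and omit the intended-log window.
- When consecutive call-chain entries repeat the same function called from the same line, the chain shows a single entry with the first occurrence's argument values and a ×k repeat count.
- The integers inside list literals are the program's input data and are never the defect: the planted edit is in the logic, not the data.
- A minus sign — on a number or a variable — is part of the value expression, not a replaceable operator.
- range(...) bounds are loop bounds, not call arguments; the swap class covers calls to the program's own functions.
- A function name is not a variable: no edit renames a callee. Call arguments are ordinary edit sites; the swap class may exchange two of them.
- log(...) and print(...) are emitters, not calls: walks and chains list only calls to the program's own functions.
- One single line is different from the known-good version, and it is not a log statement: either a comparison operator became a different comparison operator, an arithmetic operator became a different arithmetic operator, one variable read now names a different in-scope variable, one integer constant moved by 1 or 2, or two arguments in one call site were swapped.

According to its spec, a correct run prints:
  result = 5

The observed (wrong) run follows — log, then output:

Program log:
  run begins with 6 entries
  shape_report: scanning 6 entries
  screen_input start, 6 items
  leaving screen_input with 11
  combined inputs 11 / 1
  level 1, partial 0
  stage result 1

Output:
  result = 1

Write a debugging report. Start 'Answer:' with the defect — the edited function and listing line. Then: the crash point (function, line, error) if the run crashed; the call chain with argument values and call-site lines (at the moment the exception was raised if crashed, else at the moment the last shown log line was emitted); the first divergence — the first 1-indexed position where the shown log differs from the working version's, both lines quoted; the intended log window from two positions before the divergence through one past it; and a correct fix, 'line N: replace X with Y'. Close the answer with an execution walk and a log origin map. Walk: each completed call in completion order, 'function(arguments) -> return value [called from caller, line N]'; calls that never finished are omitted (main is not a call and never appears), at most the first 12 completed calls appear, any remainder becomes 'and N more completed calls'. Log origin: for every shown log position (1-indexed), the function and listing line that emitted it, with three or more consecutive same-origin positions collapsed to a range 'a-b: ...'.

Answer: the defect is in main at line 29.
Key fact: No log line changed; the fault shows up purely in the output.
Call chain: main.
First divergence: there is none — every log position agrees.
Execution walk:
  screen_input([-4, 1, 0, -3, 1, 11]) -> 11  [called from shape_report, line 18]
  audit_lot(0, 1) -> 1  [called from audit_lot, line 5]
  audit_lot(1, 0) -> 1  [called from shape_report, line 21]
  shape_report([-4, 1, 0, -3, 1, 11]) -> 1  [called from main, line 27]
Log origin:
  1: logged in main at line 26
  2: logged in shape_report at line 17
  3: logged in screen_input at line 8
  4: logged in screen_input at line 13
  5: logged in shape_report at line 20
  6: logged in audit_lot at line 4
  7: logged in main at line 28
A correct fix: line 29: replace `%` with `*`.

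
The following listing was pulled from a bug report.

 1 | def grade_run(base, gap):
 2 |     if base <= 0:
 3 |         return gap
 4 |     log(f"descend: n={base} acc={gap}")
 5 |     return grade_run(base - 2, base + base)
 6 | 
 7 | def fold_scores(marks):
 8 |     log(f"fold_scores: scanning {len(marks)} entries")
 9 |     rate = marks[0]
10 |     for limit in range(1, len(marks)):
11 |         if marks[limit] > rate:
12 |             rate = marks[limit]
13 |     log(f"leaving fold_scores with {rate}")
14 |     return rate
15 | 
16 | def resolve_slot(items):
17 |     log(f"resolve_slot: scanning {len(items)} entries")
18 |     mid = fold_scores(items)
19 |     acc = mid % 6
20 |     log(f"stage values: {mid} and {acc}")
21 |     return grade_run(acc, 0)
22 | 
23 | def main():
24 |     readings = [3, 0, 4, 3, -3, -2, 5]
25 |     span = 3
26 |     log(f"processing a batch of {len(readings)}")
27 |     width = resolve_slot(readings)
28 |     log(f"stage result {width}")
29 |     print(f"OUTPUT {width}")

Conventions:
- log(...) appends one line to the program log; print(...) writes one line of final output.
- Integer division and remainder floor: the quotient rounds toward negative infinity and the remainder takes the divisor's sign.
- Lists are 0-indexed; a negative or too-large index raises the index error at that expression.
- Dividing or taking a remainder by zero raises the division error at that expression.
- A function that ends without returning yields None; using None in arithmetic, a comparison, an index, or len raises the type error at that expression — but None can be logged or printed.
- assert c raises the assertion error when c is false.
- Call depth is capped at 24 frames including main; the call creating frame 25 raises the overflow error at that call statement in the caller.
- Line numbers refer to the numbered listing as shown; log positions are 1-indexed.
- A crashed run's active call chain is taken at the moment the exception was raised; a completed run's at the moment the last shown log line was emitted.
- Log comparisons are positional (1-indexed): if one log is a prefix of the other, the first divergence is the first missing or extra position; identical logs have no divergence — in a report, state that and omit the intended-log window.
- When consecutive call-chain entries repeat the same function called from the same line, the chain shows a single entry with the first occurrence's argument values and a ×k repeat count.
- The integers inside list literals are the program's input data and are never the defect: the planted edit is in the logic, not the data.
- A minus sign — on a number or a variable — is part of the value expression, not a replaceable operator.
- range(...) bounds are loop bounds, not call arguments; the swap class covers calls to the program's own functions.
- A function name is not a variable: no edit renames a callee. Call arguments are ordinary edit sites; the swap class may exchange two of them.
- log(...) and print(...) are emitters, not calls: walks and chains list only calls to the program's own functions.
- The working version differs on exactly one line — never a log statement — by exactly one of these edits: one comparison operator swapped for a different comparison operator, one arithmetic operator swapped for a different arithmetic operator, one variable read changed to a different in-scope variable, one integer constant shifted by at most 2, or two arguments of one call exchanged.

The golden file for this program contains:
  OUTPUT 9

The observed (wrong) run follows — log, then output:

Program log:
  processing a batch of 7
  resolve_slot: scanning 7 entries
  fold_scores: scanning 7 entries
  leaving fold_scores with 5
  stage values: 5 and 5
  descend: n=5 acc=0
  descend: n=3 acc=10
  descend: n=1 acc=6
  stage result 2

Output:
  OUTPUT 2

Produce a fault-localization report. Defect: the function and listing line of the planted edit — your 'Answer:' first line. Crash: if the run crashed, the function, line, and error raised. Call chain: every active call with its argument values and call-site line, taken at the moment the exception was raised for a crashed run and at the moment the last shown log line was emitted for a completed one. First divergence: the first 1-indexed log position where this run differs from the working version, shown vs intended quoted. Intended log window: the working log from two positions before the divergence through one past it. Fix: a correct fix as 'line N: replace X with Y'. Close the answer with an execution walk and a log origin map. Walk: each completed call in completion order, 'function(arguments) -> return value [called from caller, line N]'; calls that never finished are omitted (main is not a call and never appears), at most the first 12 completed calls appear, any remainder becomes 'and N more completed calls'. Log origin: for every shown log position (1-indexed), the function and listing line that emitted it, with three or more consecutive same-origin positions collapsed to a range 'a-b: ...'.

Answer: the defect is in grade_run at line 5.
Key observation: Everything matches until log position 7, which reads 'descend: n=3 acc=10' in place of 'descend: n=3 acc=5'.
Call chain: main.
First divergence: position 7 — shown 'descend: n=3 acc=10', intended 'descend: n=3 acc=5'.
Intended log window:
  5: stage values: 5 and 5
  6: descend: n=5 acc=0
  7: descend: n=3 acc=5
  8: descend: n=1 acc=8
Execution walk:
  fold_scores([3, 0, 4, 3, -3, -2, 5]) -> 5  [called from resolve_slot, line 18]
  grade_run(-1, 2) -> 2  [called from grade_run, line 5]
  grade_run(1, 6) -> 2  [called from grade_run, line 5]
  grade_run(3, 10) -> 2  [called from grade_run, line 5]
  grade_run(5, 0) -> 2  [called from resolve_slot, line 21]
  resolve_slot([3, 0, 4, 3, -3, -2, 5]) -> 2  [called from main, line 27]
Log origins:
  1: logged in main at line 26
  2: logged in resolve_slot at line 17
  3: logged in fold_scores at line 8
  4: logged in fold_scores at line 13
  5: logged in resolve_slot at line 20
  6-8: logged in grade_run at line 4
  9: logged in main at line 28
A correct fix: line 5: replace `base + base` with `gap + base`.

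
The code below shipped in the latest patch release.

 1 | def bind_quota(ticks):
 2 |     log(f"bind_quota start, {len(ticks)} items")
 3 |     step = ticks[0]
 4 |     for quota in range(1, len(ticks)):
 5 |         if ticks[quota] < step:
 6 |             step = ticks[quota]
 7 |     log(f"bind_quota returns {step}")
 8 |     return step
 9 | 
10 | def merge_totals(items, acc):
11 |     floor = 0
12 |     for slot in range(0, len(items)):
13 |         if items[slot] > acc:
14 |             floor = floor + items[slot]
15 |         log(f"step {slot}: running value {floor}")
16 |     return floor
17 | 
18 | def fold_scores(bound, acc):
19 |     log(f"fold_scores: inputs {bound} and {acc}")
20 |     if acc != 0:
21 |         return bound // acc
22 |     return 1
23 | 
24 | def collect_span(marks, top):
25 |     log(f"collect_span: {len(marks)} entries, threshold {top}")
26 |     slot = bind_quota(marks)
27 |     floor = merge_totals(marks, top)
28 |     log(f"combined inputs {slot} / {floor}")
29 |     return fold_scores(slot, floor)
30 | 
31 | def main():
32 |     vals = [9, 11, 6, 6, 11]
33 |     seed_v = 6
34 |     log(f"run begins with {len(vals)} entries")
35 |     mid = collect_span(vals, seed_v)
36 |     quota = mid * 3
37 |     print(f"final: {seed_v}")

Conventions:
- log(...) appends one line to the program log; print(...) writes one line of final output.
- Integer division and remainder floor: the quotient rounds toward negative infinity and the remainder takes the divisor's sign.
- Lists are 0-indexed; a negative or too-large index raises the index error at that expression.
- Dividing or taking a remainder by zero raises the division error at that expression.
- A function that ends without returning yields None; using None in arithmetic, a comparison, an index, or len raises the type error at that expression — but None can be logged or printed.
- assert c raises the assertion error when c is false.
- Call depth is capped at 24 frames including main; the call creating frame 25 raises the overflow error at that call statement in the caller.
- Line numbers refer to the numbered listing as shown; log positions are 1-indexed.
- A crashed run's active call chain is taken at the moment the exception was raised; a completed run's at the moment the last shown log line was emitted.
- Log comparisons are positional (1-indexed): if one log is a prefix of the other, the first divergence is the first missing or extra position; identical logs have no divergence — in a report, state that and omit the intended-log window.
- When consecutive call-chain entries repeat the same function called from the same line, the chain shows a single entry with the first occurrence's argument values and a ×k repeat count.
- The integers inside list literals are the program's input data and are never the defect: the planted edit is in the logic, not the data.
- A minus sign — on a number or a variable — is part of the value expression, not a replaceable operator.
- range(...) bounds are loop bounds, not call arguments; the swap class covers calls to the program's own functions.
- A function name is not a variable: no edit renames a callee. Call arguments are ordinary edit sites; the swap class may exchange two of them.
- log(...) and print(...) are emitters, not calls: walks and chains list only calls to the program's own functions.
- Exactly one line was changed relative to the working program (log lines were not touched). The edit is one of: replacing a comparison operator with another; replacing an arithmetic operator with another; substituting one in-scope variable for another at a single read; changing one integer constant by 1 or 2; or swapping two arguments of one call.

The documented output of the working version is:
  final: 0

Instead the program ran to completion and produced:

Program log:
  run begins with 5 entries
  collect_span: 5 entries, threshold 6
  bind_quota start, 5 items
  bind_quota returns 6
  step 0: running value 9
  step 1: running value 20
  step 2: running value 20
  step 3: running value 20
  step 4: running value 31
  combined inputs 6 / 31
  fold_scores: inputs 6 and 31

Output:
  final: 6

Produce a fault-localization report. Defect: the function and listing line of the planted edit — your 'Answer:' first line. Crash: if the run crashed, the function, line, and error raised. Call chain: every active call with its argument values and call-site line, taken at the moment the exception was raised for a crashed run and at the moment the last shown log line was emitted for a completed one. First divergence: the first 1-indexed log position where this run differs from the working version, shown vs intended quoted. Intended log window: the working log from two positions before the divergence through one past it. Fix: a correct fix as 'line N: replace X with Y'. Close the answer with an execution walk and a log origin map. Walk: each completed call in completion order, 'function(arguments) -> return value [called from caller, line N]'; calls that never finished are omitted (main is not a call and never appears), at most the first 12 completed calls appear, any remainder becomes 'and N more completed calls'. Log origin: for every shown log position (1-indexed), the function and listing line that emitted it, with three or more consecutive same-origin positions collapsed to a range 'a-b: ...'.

Answer: the defect is in main at line 37.
Key fact: No log line changed; the fault shows up purely in the output.
Call chain: main -> collect_span([9, 11, 6, 6, 11], 6) (called at line 35) -> fold_scores(6, 31) (called at line 29).
First divergence: there is none — every log position agrees.
Execution walk:
  bind_quota([9, 11, 6, 6, 11]) -> 6  [called from collect_span, line 26]
  merge_totals([9, 11, 6, 6, 11], 6) -> 31  [called from collect_span, line 27]
  fold_scores(6, 31) -> 0  [called from collect_span, line 29]
  collect_span([9, 11, 6, 6, 11], 6) -> 0  [called from main, line 35]
Log origin:
  1 — main, line 34
  2 — collect_span, line 25
  3 — bind_quota, line 2
  4 — bind_quota, line 7
  5-9 — merge_totals, line 15
  10 — collect_span, line 28
  11 — fold_scores, line 19
A correct fix: line 37: replace `seed_v` with `quota`.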